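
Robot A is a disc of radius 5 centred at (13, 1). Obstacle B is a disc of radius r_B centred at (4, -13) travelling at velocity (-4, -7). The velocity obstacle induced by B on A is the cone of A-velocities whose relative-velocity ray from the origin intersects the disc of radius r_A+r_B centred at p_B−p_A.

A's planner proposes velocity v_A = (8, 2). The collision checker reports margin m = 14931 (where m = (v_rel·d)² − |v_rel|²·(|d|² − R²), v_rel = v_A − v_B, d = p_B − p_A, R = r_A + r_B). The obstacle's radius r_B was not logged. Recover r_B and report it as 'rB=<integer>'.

m = 14931
d = (-9, -14);  v_rel = (12, 9),  |v_rel|² = 225
v_rel×d = (12)·(-14) − (9)·(-9) = -87
since m = R²·225 − (-87)²:  R² = (7569 + 14931) / 225 = 100
R = √100 = 10  ⇒  r_B = 10 − 5 = 5

rB=5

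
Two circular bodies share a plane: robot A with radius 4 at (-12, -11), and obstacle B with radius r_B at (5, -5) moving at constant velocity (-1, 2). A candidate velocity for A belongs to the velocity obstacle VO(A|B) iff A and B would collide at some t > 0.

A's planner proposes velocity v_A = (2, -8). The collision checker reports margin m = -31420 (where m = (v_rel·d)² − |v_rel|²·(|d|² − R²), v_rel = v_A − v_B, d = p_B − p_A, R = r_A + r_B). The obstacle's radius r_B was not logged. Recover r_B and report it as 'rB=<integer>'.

m = -31420
d = (17, 6);  v_rel = (3, -10),  |v_rel|² = 109
v_rel×d = (3)·(6) − (-10)·(17) = 188
since m = R²·109 − 188²:  R² = (35344 + -31420) / 109 = 36
R = √36 = 6  ⇒  r_B = 6 − 4 = 2

rB=2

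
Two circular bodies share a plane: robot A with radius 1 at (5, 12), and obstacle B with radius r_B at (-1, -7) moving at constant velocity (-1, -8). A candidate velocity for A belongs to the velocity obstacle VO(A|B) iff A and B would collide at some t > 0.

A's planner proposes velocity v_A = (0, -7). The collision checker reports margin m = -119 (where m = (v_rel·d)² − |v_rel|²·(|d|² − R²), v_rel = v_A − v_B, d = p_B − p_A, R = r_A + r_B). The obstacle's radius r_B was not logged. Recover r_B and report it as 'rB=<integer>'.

m = -119
d = (-6, -19);  v_rel = (1, 1),  |v_rel|² = 2
v_rel×d = (1)·(-19) − (1)·(-6) = -13
since m = R²·2 − (-13)²:  R² = (169 + -119) / 2 = 25
R = √25 = 5  ⇒  r_B = 5 − 1 = 4

rB=4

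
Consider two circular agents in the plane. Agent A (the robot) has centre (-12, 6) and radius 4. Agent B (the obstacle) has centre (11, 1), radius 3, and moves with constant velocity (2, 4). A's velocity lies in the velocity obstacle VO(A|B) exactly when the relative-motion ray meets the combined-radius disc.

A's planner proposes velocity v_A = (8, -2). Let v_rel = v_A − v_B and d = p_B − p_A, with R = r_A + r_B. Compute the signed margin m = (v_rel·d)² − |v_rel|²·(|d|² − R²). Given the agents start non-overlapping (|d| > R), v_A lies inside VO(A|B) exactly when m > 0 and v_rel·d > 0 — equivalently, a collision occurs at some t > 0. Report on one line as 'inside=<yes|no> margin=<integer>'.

d = (23, -5),  |d|² = 554;  R = 4+3 = 7,  c = 554−7² = 505
v_rel = (6, -6),  |v_rel|² = 72;  v_rel·d = (6)·(23) + (-6)·(-5) = 168
72·t² − 336·t + 505 = 0  ⇒  m = 168² − 72·505 = -8136
m = -8136 < 0,  v_rel·d = 168 > 0  ⇒  outside

inside=no margin=-8136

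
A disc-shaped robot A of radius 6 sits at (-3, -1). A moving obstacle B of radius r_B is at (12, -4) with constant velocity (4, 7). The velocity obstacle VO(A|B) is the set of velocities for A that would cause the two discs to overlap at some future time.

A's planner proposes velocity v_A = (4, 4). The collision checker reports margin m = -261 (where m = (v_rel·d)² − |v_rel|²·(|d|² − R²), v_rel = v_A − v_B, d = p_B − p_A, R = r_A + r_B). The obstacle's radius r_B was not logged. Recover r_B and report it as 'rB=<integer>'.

m = -261
d = (15, -3);  v_rel = (0, -3),  |v_rel|² = 9
v_rel×d = (0)·(-3) − (-3)·(15) = 45
since m = R²·9 − 45²:  R² = (2025 + -261) / 9 = 196
R = √196 = 14  ⇒  r_B = 14 − 6 = 8

rB=8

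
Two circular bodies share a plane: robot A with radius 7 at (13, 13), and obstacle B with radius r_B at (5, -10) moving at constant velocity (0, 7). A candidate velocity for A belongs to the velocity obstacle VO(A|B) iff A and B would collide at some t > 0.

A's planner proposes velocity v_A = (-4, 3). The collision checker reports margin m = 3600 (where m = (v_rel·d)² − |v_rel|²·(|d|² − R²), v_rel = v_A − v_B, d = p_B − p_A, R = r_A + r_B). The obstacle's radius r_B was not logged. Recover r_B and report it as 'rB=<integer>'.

m = 3600
d = (-8, -23);  v_rel = (-4, -4),  |v_rel|² = 32
v_rel×d = (-4)·(-23) − (-4)·(-8) = 60
since m = R²·32 − 60²:  R² = (3600 + 3600) / 32 = 225
R = √225 = 15  ⇒  r_B = 15 − 7 = 8

rB=8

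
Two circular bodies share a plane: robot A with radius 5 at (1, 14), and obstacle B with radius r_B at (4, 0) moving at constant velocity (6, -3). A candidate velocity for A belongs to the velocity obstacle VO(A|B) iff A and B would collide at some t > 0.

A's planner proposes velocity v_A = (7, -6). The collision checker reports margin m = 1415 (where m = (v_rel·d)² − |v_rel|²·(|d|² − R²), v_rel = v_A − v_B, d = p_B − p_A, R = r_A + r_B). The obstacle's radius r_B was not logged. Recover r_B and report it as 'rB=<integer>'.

m = 1415
d = (3, -14);  v_rel = (1, -3),  |v_rel|² = 10
v_rel×d = (1)·(-14) − (-3)·(3) = -5
since m = R²·10 − (-5)²:  R² = (25 + 1415) / 10 = 144
R = √144 = 12  ⇒  r_B = 12 − 5 = 7

rB=7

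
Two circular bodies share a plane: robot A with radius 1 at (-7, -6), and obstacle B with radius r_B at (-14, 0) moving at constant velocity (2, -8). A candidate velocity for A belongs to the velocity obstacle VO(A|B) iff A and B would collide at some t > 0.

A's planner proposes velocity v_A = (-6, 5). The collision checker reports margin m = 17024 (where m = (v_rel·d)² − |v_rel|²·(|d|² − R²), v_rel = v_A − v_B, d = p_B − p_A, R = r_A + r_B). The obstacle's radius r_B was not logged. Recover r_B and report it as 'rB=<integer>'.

m = 17024
d = (-7, 6);  v_rel = (-8, 13),  |v_rel|² = 233
v_rel×d = (-8)·(6) − (13)·(-7) = 43
since m = R²·233 − 43²:  R² = (1849 + 17024) / 233 = 81
R = √81 = 9  ⇒  r_B = 9 − 1 = 8

rB=8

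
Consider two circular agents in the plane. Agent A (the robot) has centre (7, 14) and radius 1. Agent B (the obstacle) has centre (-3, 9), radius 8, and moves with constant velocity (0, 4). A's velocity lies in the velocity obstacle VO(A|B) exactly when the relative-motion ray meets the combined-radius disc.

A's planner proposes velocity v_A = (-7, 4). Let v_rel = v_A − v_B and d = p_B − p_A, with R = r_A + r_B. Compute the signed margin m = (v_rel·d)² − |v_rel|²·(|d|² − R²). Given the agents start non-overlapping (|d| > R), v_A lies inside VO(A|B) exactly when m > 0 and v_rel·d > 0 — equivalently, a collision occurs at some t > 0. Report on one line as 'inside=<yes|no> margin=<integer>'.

d = (-10, -5),  |d|² = 125;  R = 1+8 = 9,  c = 125−9² = 44
v_rel = (-7, 0),  |v_rel|² = 49;  v_rel·d = (-7)·(-10) + (0)·(-5) = 70
49·t² − 140·t + 44 = 0  ⇒  m = 70² − 49·44 = 2744
m = 2744 > 0,  v_rel·d = 70 > 0  ⇒  inside

inside=yes margin=2744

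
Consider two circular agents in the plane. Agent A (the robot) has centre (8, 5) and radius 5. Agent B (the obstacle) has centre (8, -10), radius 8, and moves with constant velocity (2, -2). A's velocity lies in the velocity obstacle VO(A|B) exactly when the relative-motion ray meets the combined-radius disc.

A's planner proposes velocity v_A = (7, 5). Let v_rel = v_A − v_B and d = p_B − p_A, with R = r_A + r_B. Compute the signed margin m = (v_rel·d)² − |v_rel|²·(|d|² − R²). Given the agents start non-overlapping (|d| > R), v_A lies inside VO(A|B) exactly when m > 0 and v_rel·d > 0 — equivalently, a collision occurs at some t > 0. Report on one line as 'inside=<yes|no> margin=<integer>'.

d = (0, -15),  |d|² = 225;  R = 5+8 = 13,  c = 225−13² = 56
v_rel = (5, 7),  |v_rel|² = 74;  v_rel·d = (5)·(0) + (7)·(-15) = -105
74·t² + 210·t + 56 = 0  ⇒  m = (-105)² − 74·56 = 6881
m = 6881 > 0,  v_rel·d = -105 < 0  ⇒  outside

inside=no margin=6881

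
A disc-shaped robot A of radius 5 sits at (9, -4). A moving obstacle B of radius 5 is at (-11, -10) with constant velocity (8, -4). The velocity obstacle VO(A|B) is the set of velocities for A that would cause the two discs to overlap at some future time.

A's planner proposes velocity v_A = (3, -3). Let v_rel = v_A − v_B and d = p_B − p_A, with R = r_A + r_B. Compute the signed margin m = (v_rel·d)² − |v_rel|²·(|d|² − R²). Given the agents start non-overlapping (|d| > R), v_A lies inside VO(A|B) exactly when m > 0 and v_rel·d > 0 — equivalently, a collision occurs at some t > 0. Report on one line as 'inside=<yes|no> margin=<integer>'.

d = (-20, -6),  |d|² = 436;  R = 5+5 = 10,  c = 436−10² = 336
v_rel = (-5, 1),  |v_rel|² = 26;  v_rel·d = (-5)·(-20) + (1)·(-6) = 94
26·t² − 188·t + 336 = 0  ⇒  m = 94² − 26·336 = 100
m = 100 > 0,  v_rel·d = 94 > 0  ⇒  inside

inside=yes margin=100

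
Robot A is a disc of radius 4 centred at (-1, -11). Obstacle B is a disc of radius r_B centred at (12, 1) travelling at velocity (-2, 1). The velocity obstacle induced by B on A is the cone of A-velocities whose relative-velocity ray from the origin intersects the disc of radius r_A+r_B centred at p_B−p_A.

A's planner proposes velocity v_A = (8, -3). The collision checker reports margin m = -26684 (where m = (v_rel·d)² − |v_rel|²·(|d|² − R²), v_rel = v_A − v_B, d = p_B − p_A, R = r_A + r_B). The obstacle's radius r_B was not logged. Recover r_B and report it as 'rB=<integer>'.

m = -26684
d = (13, 12);  v_rel = (10, -4),  |v_rel|² = 116
v_rel×d = (10)·(12) − (-4)·(13) = 172
since m = R²·116 − 172²:  R² = (29584 + -26684) / 116 = 25
R = √25 = 5  ⇒  r_B = 5 − 4 = 1

rB=1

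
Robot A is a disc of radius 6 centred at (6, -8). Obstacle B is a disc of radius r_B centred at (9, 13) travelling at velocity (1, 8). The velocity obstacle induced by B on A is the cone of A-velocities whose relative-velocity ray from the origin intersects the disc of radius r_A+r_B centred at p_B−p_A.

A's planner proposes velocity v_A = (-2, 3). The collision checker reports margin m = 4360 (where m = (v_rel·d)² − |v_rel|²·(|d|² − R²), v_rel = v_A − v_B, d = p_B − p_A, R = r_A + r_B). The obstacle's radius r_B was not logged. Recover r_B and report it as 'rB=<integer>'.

m = 4360
d = (3, 21);  v_rel = (-3, -5),  |v_rel|² = 34
v_rel×d = (-3)·(21) − (-5)·(3) = -48
since m = R²·34 − (-48)²:  R² = (2304 + 4360) / 34 = 196
R = √196 = 14  ⇒  r_B = 14 − 6 = 8

rB=8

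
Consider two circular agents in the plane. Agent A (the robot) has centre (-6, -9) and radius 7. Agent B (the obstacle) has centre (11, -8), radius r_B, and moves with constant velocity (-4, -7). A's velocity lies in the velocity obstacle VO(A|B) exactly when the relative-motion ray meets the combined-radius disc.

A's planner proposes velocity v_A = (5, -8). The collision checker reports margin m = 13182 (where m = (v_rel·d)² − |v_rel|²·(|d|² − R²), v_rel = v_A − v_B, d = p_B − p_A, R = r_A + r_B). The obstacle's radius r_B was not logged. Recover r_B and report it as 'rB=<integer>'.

m = 13182
d = (17, 1);  v_rel = (9, -1),  |v_rel|² = 82
v_rel×d = (9)·(1) − (-1)·(17) = 26
since m = R²·82 − 26²:  R² = (676 + 13182) / 82 = 169
R = √169 = 13  ⇒  r_B = 13 − 7 = 6

rB=6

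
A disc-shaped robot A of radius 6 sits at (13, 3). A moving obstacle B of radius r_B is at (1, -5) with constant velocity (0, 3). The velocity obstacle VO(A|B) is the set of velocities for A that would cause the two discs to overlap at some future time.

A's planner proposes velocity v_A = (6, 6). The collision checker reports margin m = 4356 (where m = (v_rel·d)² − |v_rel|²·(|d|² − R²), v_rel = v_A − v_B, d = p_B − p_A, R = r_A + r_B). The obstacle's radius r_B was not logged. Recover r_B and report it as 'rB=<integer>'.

m = 4356
d = (-12, -8);  v_rel = (6, 3),  |v_rel|² = 45
v_rel×d = (6)·(-8) − (3)·(-12) = -12
since m = R²·45 − (-12)²:  R² = (144 + 4356) / 45 = 100
R = √100 = 10  ⇒  r_B = 10 − 6 = 4

rB=4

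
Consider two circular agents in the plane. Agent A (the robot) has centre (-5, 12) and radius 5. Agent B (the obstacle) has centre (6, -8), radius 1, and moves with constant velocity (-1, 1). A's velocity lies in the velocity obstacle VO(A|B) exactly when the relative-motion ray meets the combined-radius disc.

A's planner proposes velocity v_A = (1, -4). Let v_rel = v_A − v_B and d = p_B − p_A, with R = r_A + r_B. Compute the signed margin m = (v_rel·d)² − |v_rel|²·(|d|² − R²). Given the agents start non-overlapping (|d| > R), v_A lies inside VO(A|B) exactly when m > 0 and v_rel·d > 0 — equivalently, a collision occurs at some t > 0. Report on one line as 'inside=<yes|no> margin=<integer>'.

d = (11, -20),  |d|² = 521;  R = 5+1 = 6,  c = 521−6² = 485
v_rel = (2, -5),  |v_rel|² = 29;  v_rel·d = (2)·(11) + (-5)·(-20) = 122
29·t² − 244·t + 485 = 0  ⇒  m = 122² − 29·485 = 819
m = 819 > 0,  v_rel·d = 122 > 0  ⇒  inside

inside=yes margin=819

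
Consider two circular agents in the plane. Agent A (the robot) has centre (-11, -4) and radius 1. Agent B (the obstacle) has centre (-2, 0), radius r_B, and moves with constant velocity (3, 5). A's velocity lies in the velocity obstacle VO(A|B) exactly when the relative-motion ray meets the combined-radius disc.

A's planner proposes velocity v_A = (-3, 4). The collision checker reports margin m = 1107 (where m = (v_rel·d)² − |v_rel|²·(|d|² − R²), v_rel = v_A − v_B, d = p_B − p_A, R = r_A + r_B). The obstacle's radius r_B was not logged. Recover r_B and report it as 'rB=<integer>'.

m = 1107
d = (9, 4);  v_rel = (-6, -1),  |v_rel|² = 37
v_rel×d = (-6)·(4) − (-1)·(9) = -15
since m = R²·37 − (-15)²:  R² = (225 + 1107) / 37 = 36
R = √36 = 6  ⇒  r_B = 6 − 1 = 5

rB=5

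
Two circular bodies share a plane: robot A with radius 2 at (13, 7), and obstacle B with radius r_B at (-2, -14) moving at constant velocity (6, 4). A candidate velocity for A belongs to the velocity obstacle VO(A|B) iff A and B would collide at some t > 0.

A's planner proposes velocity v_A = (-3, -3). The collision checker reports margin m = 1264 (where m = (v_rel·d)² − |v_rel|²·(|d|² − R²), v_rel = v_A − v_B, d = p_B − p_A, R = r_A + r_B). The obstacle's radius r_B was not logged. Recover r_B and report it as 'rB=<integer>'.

m = 1264
d = (-15, -21);  v_rel = (-9, -7),  |v_rel|² = 130
v_rel×d = (-9)·(-21) − (-7)·(-15) = 84
since m = R²·130 − 84²:  R² = (7056 + 1264) / 130 = 64
R = √64 = 8  ⇒  r_B = 8 − 2 = 6

rB=6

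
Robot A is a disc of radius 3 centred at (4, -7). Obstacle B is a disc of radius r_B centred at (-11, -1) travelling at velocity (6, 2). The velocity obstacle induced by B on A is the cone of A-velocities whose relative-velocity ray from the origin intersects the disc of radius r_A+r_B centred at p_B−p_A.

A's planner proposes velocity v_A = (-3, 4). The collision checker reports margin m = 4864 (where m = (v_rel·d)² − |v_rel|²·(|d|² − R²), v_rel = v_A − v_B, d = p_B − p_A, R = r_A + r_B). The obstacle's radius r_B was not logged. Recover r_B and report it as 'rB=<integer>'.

m = 4864
d = (-15, 6);  v_rel = (-9, 2),  |v_rel|² = 85
v_rel×d = (-9)·(6) − (2)·(-15) = -24
since m = R²·85 − (-24)²:  R² = (576 + 4864) / 85 = 64
R = √64 = 8  ⇒  r_B = 8 − 3 = 5

rB=5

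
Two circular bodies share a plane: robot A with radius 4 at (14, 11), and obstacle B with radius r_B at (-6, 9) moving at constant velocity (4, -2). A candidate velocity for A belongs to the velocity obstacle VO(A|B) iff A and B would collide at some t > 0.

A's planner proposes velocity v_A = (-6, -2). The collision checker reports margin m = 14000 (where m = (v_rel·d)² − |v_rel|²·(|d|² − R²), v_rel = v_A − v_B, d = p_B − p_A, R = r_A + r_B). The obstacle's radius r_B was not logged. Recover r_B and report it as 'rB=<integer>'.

m = 14000
d = (-20, -2);  v_rel = (-10, 0),  |v_rel|² = 100
v_rel×d = (-10)·(-2) − (0)·(-20) = 20
since m = R²·100 − 20²:  R² = (400 + 14000) / 100 = 144
R = √144 = 12  ⇒  r_B = 12 − 4 = 8

rB=8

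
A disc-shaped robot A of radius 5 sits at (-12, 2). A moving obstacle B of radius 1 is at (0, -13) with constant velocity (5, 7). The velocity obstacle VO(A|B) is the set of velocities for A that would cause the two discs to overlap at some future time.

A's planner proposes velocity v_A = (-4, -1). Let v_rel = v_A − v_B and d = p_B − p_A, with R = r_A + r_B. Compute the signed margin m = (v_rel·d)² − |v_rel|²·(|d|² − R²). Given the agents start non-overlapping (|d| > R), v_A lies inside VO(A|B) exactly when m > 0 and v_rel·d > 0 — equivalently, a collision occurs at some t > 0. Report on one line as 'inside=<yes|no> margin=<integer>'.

d = (12, -15),  |d|² = 369;  R = 5+1 = 6,  c = 369−6² = 333
v_rel = (-9, -8),  |v_rel|² = 145;  v_rel·d = (-9)·(12) + (-8)·(-15) = 12
145·t² − 24·t + 333 = 0  ⇒  m = 12² − 145·333 = -48141
m = -48141 < 0,  v_rel·d = 12 > 0  ⇒  outside

inside=no margin=-48141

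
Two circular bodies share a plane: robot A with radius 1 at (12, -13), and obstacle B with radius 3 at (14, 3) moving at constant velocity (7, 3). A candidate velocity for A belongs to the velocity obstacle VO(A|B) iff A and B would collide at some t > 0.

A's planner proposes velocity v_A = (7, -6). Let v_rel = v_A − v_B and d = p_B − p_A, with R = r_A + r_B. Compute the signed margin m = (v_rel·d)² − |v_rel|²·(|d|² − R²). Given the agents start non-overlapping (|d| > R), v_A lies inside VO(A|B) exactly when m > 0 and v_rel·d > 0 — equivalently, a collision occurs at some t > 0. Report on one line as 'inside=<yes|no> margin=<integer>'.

d = (2, 16),  |d|² = 260;  R = 1+3 = 4,  c = 260−4² = 244
v_rel = (0, -9),  |v_rel|² = 81;  v_rel·d = (0)·(2) + (-9)·(16) = -144
81·t² + 288·t + 244 = 0  ⇒  m = (-144)² − 81·244 = 972
m = 972 > 0,  v_rel·d = -144 < 0  ⇒  outside

inside=no margin=972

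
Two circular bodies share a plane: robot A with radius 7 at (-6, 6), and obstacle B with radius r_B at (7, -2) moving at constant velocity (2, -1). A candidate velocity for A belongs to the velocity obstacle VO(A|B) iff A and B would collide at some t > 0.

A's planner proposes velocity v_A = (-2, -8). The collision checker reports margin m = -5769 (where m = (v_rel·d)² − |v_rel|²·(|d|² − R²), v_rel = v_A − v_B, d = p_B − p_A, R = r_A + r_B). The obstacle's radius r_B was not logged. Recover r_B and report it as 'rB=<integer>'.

m = -5769
d = (13, -8);  v_rel = (-4, -7),  |v_rel|² = 65
v_rel×d = (-4)·(-8) − (-7)·(13) = 123
since m = R²·65 − 123²:  R² = (15129 + -5769) / 65 = 144
R = √144 = 12  ⇒  r_B = 12 − 7 = 5

rB=5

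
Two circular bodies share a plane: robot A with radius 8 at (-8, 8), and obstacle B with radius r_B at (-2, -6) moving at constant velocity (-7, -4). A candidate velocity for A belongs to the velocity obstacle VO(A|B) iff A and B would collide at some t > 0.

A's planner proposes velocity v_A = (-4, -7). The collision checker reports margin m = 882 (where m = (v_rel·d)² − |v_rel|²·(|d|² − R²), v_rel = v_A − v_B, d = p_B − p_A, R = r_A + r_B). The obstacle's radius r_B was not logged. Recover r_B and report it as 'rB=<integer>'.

m = 882
d = (6, -14);  v_rel = (3, -3),  |v_rel|² = 18
v_rel×d = (3)·(-14) − (-3)·(6) = -24
since m = R²·18 − (-24)²:  R² = (576 + 882) / 18 = 81
R = √81 = 9  ⇒  r_B = 9 − 8 = 1

rB=1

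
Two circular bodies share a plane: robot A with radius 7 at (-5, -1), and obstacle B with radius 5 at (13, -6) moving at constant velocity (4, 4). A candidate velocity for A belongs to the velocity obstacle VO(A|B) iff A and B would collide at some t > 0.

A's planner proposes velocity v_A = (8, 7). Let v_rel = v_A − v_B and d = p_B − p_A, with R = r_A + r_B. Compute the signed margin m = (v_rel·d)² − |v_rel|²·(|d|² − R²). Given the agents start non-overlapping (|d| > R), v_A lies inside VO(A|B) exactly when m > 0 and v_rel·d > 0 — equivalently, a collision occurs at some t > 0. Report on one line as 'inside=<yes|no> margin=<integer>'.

d = (18, -5),  |d|² = 349;  R = 7+5 = 12,  c = 349−12² = 205
v_rel = (4, 3),  |v_rel|² = 25;  v_rel·d = (4)·(18) + (3)·(-5) = 57
25·t² − 114·t + 205 = 0  ⇒  m = 57² − 25·205 = -1876
m = -1876 < 0,  v_rel·d = 57 > 0  ⇒  outside

inside=no margin=-1876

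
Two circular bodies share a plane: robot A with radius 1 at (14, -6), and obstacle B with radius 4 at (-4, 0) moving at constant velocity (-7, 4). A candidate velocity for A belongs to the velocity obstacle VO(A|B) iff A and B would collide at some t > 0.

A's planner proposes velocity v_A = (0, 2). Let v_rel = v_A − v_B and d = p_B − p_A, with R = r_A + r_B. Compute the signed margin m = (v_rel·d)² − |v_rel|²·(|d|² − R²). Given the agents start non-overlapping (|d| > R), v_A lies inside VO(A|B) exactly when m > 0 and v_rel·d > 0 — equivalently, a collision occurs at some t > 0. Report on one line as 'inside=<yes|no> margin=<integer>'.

d = (-18, 6),  |d|² = 360;  R = 1+4 = 5,  c = 360−5² = 335
v_rel = (7, -2),  |v_rel|² = 53;  v_rel·d = (7)·(-18) + (-2)·(6) = -138
53·t² + 276·t + 335 = 0  ⇒  m = (-138)² − 53·335 = 1289
m = 1289 > 0,  v_rel·d = -138 < 0  ⇒  outside

inside=no margin=1289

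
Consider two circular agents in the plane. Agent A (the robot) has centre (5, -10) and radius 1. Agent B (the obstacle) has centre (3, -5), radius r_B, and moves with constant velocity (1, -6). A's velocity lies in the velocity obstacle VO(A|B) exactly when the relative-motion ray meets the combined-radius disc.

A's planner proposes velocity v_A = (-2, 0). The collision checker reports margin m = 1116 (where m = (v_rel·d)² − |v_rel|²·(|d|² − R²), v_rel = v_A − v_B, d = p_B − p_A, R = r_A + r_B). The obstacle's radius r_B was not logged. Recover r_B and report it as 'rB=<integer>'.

m = 1116
d = (-2, 5);  v_rel = (-3, 6),  |v_rel|² = 45
v_rel×d = (-3)·(5) − (6)·(-2) = -3
since m = R²·45 − (-3)²:  R² = (9 + 1116) / 45 = 25
R = √25 = 5  ⇒  r_B = 5 − 1 = 4

rB=4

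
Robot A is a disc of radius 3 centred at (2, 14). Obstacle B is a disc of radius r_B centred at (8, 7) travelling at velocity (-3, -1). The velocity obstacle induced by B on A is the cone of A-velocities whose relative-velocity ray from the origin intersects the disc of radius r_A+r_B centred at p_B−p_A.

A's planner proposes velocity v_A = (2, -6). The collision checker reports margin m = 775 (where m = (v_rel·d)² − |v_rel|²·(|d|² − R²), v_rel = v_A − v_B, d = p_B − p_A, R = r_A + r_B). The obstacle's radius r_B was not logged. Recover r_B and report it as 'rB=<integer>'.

m = 775
d = (6, -7);  v_rel = (5, -5),  |v_rel|² = 50
v_rel×d = (5)·(-7) − (-5)·(6) = -5
since m = R²·50 − (-5)²:  R² = (25 + 775) / 50 = 16
R = √16 = 4  ⇒  r_B = 4 − 3 = 1

rB=1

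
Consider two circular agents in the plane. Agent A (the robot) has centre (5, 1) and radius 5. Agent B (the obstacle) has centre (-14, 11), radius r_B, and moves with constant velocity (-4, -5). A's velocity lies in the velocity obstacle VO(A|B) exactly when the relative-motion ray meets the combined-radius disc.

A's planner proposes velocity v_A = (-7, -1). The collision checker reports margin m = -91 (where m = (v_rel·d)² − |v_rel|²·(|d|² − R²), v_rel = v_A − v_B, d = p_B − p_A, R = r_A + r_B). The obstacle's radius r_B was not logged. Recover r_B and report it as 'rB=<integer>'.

m = -91
d = (-19, 10);  v_rel = (-3, 4),  |v_rel|² = 25
v_rel×d = (-3)·(10) − (4)·(-19) = 46
since m = R²·25 − 46²:  R² = (2116 + -91) / 25 = 81
R = √81 = 9  ⇒  r_B = 9 − 5 = 4

rB=4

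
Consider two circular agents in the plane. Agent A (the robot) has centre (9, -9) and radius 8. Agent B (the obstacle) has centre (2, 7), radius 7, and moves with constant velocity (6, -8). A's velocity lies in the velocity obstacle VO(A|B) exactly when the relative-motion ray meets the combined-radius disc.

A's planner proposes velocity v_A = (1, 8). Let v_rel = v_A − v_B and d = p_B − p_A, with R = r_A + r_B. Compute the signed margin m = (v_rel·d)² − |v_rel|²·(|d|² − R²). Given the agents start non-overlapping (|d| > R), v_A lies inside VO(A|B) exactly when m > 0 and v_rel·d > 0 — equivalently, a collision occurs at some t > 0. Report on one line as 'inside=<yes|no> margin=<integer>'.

d = (-7, 16),  |d|² = 305;  R = 8+7 = 15,  c = 305−15² = 80
v_rel = (-5, 16),  |v_rel|² = 281;  v_rel·d = (-5)·(-7) + (16)·(16) = 291
281·t² − 582·t + 80 = 0  ⇒  m = 291² − 281·80 = 62201
m = 62201 > 0,  v_rel·d = 291 > 0  ⇒  inside

inside=yes margin=62201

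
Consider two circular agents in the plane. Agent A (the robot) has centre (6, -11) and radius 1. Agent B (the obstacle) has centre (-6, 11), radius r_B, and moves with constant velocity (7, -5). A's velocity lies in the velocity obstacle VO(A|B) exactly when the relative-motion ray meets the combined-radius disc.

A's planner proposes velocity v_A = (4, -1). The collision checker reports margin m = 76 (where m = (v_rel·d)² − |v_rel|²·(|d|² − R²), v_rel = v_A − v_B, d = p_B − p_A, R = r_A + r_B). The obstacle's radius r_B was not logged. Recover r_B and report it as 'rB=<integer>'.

m = 76
d = (-12, 22);  v_rel = (-3, 4),  |v_rel|² = 25
v_rel×d = (-3)·(22) − (4)·(-12) = -18
since m = R²·25 − (-18)²:  R² = (324 + 76) / 25 = 16
R = √16 = 4  ⇒  r_B = 4 − 1 = 3

rB=3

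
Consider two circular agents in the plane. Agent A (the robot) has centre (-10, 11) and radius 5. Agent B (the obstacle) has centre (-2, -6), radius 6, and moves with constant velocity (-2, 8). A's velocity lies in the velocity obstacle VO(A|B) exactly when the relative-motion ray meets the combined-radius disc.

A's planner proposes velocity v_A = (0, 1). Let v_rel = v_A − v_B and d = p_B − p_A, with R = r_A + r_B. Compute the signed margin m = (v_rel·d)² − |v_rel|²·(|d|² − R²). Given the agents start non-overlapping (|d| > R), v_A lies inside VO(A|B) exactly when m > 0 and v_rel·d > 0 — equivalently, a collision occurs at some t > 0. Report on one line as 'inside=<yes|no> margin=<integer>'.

d = (8, -17),  |d|² = 353;  R = 5+6 = 11,  c = 353−11² = 232
v_rel = (2, -7),  |v_rel|² = 53;  v_rel·d = (2)·(8) + (-7)·(-17) = 135
53·t² − 270·t + 232 = 0  ⇒  m = 135² − 53·232 = 5929
m = 5929 > 0,  v_rel·d = 135 > 0  ⇒  inside

inside=yes margin=5929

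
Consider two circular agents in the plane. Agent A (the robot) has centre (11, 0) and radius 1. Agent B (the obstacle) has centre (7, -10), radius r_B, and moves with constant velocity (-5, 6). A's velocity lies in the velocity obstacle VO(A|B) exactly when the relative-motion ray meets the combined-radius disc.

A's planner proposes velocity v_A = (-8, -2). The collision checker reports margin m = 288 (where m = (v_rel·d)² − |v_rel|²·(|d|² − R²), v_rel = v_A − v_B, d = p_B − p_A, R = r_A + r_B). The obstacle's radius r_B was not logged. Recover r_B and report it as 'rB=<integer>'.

m = 288
d = (-4, -10);  v_rel = (-3, -8),  |v_rel|² = 73
v_rel×d = (-3)·(-10) − (-8)·(-4) = -2
since m = R²·73 − (-2)²:  R² = (4 + 288) / 73 = 4
R = √4 = 2  ⇒  r_B = 2 − 1 = 1

rB=1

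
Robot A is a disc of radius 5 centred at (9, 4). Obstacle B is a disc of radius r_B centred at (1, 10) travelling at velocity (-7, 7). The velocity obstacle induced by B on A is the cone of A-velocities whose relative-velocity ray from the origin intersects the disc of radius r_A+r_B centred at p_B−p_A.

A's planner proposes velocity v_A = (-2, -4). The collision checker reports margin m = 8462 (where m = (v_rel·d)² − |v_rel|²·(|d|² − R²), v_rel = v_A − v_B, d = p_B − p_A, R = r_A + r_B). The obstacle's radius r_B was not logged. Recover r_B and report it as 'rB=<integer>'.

m = 8462
d = (-8, 6);  v_rel = (5, -11),  |v_rel|² = 146
v_rel×d = (5)·(6) − (-11)·(-8) = -58
since m = R²·146 − (-58)²:  R² = (3364 + 8462) / 146 = 81
R = √81 = 9  ⇒  r_B = 9 − 5 = 4

rB=4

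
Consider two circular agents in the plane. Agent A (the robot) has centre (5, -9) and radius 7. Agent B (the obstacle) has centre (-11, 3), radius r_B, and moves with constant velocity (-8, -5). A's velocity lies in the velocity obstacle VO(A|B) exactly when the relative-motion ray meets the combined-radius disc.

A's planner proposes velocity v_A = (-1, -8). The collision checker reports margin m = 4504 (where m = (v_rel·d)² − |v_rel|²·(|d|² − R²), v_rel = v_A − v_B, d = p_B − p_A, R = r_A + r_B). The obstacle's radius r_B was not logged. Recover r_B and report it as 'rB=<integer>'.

m = 4504
d = (-16, 12);  v_rel = (7, -3),  |v_rel|² = 58
v_rel×d = (7)·(12) − (-3)·(-16) = 36
since m = R²·58 − 36²:  R² = (1296 + 4504) / 58 = 100
R = √100 = 10  ⇒  r_B = 10 − 7 = 3

rB=3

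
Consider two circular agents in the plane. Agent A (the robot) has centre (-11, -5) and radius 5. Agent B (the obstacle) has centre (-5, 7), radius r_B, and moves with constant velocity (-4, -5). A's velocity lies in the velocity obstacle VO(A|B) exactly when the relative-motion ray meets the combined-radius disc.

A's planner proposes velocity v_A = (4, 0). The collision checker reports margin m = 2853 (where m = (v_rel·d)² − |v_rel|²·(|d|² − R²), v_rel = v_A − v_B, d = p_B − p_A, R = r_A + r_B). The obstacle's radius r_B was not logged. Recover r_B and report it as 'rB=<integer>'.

m = 2853
d = (6, 12);  v_rel = (8, 5),  |v_rel|² = 89
v_rel×d = (8)·(12) − (5)·(6) = 66
since m = R²·89 − 66²:  R² = (4356 + 2853) / 89 = 81
R = √81 = 9  ⇒  r_B = 9 − 5 = 4

rB=4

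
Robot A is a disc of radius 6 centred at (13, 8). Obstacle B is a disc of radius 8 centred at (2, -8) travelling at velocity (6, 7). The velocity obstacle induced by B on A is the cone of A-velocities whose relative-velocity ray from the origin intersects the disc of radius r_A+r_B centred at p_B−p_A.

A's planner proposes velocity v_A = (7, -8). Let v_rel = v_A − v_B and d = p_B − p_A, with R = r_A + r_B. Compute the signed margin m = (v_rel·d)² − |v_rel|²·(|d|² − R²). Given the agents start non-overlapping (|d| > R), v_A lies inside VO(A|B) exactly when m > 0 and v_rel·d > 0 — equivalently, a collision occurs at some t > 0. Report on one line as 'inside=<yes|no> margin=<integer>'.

d = (-11, -16),  |d|² = 377;  R = 6+8 = 14,  c = 377−14² = 181
v_rel = (1, -15),  |v_rel|² = 226;  v_rel·d = (1)·(-11) + (-15)·(-16) = 229
226·t² − 458·t + 181 = 0  ⇒  m = 229² − 226·181 = 11535
m = 11535 > 0,  v_rel·d = 229 > 0  ⇒  inside

inside=yes margin=11535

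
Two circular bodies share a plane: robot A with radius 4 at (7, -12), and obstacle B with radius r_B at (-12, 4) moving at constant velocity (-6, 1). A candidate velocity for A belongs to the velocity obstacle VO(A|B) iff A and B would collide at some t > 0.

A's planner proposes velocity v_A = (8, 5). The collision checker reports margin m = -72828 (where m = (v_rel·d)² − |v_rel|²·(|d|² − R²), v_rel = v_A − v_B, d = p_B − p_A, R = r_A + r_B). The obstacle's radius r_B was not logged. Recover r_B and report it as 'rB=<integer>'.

m = -72828
d = (-19, 16);  v_rel = (14, 4),  |v_rel|² = 212
v_rel×d = (14)·(16) − (4)·(-19) = 300
since m = R²·212 − 300²:  R² = (90000 + -72828) / 212 = 81
R = √81 = 9  ⇒  r_B = 9 − 4 = 5

rB=5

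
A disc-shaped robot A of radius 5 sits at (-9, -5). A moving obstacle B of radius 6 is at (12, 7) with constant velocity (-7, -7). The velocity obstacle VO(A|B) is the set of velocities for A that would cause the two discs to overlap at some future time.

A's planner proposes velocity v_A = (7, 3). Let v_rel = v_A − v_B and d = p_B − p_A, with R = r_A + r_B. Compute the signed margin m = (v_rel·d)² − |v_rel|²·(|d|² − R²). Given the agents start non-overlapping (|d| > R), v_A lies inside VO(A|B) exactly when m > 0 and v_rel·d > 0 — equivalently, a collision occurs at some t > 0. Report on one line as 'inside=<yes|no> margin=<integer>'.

d = (21, 12),  |d|² = 585;  R = 5+6 = 11,  c = 585−11² = 464
v_rel = (14, 10),  |v_rel|² = 296;  v_rel·d = (14)·(21) + (10)·(12) = 414
296·t² − 828·t + 464 = 0  ⇒  m = 414² − 296·464 = 34052
m = 34052 > 0,  v_rel·d = 414 > 0  ⇒  inside

inside=yes margin=34052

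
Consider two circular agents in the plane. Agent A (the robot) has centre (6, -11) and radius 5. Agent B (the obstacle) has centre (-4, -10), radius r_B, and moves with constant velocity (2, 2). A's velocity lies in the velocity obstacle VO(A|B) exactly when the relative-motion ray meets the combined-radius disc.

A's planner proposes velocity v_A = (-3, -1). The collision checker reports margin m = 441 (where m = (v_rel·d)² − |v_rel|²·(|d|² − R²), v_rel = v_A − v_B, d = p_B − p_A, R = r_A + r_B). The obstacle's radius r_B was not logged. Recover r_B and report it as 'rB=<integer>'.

m = 441
d = (-10, 1);  v_rel = (-5, -3),  |v_rel|² = 34
v_rel×d = (-5)·(1) − (-3)·(-10) = -35
since m = R²·34 − (-35)²:  R² = (1225 + 441) / 34 = 49
R = √49 = 7  ⇒  r_B = 7 − 5 = 2

rB=2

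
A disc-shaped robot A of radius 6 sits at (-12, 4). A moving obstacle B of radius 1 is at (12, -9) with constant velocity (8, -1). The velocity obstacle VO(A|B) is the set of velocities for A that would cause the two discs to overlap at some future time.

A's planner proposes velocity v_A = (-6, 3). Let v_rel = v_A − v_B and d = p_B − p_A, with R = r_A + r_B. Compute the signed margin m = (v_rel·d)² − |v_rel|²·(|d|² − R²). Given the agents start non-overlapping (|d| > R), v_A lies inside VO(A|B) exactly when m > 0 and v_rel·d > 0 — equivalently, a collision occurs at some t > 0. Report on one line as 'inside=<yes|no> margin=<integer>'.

d = (24, -13),  |d|² = 745;  R = 6+1 = 7,  c = 745−7² = 696
v_rel = (-14, 4),  |v_rel|² = 212;  v_rel·d = (-14)·(24) + (4)·(-13) = -388
212·t² + 776·t + 696 = 0  ⇒  m = (-388)² − 212·696 = 2992
m = 2992 > 0,  v_rel·d = -388 < 0  ⇒  outside

inside=no margin=2992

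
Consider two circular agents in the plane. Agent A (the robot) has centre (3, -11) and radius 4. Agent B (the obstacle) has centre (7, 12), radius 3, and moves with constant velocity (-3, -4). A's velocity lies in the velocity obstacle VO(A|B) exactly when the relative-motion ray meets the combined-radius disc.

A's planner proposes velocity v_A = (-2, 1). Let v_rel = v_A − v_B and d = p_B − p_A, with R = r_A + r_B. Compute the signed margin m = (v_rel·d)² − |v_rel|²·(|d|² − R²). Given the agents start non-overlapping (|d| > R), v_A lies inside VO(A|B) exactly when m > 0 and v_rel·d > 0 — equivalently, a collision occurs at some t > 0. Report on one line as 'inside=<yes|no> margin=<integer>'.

d = (4, 23),  |d|² = 545;  R = 4+3 = 7,  c = 545−7² = 496
v_rel = (1, 5),  |v_rel|² = 26;  v_rel·d = (1)·(4) + (5)·(23) = 119
26·t² − 238·t + 496 = 0  ⇒  m = 119² − 26·496 = 1265
m = 1265 > 0,  v_rel·d = 119 > 0  ⇒  inside

inside=yes margin=1265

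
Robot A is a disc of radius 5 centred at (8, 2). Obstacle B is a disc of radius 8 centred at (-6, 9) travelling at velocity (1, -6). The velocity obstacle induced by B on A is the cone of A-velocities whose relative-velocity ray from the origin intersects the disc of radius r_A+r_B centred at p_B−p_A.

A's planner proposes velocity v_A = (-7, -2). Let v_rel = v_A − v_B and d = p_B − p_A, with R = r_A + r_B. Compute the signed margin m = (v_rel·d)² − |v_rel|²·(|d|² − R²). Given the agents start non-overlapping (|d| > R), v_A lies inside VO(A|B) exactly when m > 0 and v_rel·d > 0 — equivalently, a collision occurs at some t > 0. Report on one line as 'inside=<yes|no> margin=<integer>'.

d = (-14, 7),  |d|² = 245;  R = 5+8 = 13,  c = 245−13² = 76
v_rel = (-8, 4),  |v_rel|² = 80;  v_rel·d = (-8)·(-14) + (4)·(7) = 140
80·t² − 280·t + 76 = 0  ⇒  m = 140² − 80·76 = 13520
m = 13520 > 0,  v_rel·d = 140 > 0  ⇒  inside

inside=yes margin=13520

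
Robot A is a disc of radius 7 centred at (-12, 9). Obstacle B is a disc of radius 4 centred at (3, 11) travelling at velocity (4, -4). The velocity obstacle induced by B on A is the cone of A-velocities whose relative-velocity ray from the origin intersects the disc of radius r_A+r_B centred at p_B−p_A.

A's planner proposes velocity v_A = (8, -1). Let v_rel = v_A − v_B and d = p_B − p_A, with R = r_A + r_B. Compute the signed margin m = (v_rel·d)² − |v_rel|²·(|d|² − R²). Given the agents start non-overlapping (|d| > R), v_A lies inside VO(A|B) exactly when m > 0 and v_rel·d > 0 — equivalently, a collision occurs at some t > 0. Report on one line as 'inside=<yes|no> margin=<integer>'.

d = (15, 2),  |d|² = 229;  R = 7+4 = 11,  c = 229−11² = 108
v_rel = (4, 3),  |v_rel|² = 25;  v_rel·d = (4)·(15) + (3)·(2) = 66
25·t² − 132·t + 108 = 0  ⇒  m = 66² − 25·108 = 1656
m = 1656 > 0,  v_rel·d = 66 > 0  ⇒  inside

inside=yes margin=1656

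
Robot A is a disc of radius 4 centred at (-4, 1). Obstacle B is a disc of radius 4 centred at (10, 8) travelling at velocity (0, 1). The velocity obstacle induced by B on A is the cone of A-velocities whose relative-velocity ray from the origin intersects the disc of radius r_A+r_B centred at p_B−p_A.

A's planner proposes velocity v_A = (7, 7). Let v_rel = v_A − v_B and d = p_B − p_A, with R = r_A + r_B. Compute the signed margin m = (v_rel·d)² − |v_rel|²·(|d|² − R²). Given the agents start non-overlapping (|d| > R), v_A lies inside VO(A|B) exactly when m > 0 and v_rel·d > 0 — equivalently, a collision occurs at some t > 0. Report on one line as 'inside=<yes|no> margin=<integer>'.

d = (14, 7),  |d|² = 245;  R = 4+4 = 8,  c = 245−8² = 181
v_rel = (7, 6),  |v_rel|² = 85;  v_rel·d = (7)·(14) + (6)·(7) = 140
85·t² − 280·t + 181 = 0  ⇒  m = 140² − 85·181 = 4215
m = 4215 > 0,  v_rel·d = 140 > 0  ⇒  inside

inside=yes margin=4215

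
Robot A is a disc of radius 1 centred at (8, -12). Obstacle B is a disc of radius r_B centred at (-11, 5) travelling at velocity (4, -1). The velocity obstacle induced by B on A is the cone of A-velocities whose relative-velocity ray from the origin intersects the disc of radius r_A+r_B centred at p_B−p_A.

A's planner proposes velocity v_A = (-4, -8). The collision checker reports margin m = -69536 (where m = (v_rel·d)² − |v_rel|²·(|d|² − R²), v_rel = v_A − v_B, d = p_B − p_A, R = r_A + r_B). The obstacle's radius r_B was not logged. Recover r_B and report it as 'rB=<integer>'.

m = -69536
d = (-19, 17);  v_rel = (-8, -7),  |v_rel|² = 113
v_rel×d = (-8)·(17) − (-7)·(-19) = -269
since m = R²·113 − (-269)²:  R² = (72361 + -69536) / 113 = 25
R = √25 = 5  ⇒  r_B = 5 − 1 = 4

rB=4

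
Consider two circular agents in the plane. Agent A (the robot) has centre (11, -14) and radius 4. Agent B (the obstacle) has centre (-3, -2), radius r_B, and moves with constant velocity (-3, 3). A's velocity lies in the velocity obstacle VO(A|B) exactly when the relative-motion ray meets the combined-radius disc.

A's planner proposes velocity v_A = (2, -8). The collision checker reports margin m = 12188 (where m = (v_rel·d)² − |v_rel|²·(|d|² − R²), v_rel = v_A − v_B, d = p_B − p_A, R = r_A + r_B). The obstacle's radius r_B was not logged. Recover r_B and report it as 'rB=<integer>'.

m = 12188
d = (-14, 12);  v_rel = (5, -11),  |v_rel|² = 146
v_rel×d = (5)·(12) − (-11)·(-14) = -94
since m = R²·146 − (-94)²:  R² = (8836 + 12188) / 146 = 144
R = √144 = 12  ⇒  r_B = 12 − 4 = 8

rB=8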